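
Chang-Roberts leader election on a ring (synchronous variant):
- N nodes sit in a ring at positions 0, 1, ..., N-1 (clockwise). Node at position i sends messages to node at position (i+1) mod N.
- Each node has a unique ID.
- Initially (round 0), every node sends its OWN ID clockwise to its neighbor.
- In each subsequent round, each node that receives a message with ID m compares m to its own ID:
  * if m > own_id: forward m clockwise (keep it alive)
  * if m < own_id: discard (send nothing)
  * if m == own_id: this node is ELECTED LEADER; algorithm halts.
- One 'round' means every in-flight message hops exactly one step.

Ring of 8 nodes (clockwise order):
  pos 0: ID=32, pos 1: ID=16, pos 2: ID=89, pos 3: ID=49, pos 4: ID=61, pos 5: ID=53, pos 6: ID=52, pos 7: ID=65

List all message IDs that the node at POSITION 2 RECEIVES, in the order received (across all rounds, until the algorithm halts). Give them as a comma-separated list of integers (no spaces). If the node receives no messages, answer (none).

Answer: 16,32,65,89

Derivation:
Round 1: pos1(id16) recv 32: fwd; pos2(id89) recv 16: drop; pos3(id49) recv 89: fwd; pos4(id61) recv 49: drop; pos5(id53) recv 61: fwd; pos6(id52) recv 53: fwd; pos7(id65) recv 52: drop; pos0(id32) recv 65: fwd
Round 2: pos2(id89) recv 32: drop; pos4(id61) recv 89: fwd; pos6(id52) recv 61: fwd; pos7(id65) recv 53: drop; pos1(id16) recv 65: fwd
Round 3: pos5(id53) recv 89: fwd; pos7(id65) recv 61: drop; pos2(id89) recv 65: drop
Round 4: pos6(id52) recv 89: fwd
Round 5: pos7(id65) recv 89: fwd
Round 6: pos0(id32) recv 89: fwd
Round 7: pos1(id16) recv 89: fwd
Round 8: pos2(id89) recv 89: ELECTED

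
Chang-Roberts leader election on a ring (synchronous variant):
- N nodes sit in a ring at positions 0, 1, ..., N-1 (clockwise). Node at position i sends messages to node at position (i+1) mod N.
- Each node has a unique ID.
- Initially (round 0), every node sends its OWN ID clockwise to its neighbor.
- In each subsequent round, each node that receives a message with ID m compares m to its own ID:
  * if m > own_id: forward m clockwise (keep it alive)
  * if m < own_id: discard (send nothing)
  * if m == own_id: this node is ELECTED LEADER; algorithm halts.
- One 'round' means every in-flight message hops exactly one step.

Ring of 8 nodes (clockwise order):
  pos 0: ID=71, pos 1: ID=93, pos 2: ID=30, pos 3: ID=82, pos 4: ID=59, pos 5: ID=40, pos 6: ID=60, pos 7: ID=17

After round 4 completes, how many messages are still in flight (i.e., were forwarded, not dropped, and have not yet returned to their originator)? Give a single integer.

Answer: 2

Derivation:
Round 1: pos1(id93) recv 71: drop; pos2(id30) recv 93: fwd; pos3(id82) recv 30: drop; pos4(id59) recv 82: fwd; pos5(id40) recv 59: fwd; pos6(id60) recv 40: drop; pos7(id17) recv 60: fwd; pos0(id71) recv 17: drop
Round 2: pos3(id82) recv 93: fwd; pos5(id40) recv 82: fwd; pos6(id60) recv 59: drop; pos0(id71) recv 60: drop
Round 3: pos4(id59) recv 93: fwd; pos6(id60) recv 82: fwd
Round 4: pos5(id40) recv 93: fwd; pos7(id17) recv 82: fwd
After round 4: 2 messages still in flight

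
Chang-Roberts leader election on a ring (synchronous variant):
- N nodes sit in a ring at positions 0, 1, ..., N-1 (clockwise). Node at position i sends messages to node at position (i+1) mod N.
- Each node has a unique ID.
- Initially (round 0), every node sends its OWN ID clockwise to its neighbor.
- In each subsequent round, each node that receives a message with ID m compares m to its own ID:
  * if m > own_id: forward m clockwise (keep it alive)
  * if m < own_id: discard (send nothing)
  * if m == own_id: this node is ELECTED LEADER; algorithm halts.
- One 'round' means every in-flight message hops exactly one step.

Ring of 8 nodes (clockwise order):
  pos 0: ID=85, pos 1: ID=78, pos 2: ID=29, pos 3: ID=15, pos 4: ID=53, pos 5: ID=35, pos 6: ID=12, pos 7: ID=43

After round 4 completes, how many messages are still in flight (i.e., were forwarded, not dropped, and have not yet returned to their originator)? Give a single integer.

Round 1: pos1(id78) recv 85: fwd; pos2(id29) recv 78: fwd; pos3(id15) recv 29: fwd; pos4(id53) recv 15: drop; pos5(id35) recv 53: fwd; pos6(id12) recv 35: fwd; pos7(id43) recv 12: drop; pos0(id85) recv 43: drop
Round 2: pos2(id29) recv 85: fwd; pos3(id15) recv 78: fwd; pos4(id53) recv 29: drop; pos6(id12) recv 53: fwd; pos7(id43) recv 35: drop
Round 3: pos3(id15) recv 85: fwd; pos4(id53) recv 78: fwd; pos7(id43) recv 53: fwd
Round 4: pos4(id53) recv 85: fwd; pos5(id35) recv 78: fwd; pos0(id85) recv 53: drop
After round 4: 2 messages still in flight

Answer: 2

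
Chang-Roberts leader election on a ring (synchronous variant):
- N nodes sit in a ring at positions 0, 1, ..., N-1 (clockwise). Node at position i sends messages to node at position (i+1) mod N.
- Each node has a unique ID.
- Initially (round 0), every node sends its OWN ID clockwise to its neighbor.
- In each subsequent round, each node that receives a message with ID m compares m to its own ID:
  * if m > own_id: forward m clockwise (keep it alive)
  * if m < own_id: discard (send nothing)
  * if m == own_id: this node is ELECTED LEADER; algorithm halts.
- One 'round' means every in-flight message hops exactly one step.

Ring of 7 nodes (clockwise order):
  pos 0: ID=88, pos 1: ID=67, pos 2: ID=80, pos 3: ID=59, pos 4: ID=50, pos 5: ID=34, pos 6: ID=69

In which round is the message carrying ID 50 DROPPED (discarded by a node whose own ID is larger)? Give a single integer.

Round 1: pos1(id67) recv 88: fwd; pos2(id80) recv 67: drop; pos3(id59) recv 80: fwd; pos4(id50) recv 59: fwd; pos5(id34) recv 50: fwd; pos6(id69) recv 34: drop; pos0(id88) recv 69: drop
Round 2: pos2(id80) recv 88: fwd; pos4(id50) recv 80: fwd; pos5(id34) recv 59: fwd; pos6(id69) recv 50: drop
Round 3: pos3(id59) recv 88: fwd; pos5(id34) recv 80: fwd; pos6(id69) recv 59: drop
Round 4: pos4(id50) recv 88: fwd; pos6(id69) recv 80: fwd
Round 5: pos5(id34) recv 88: fwd; pos0(id88) recv 80: drop
Round 6: pos6(id69) recv 88: fwd
Round 7: pos0(id88) recv 88: ELECTED
Message ID 50 originates at pos 4; dropped at pos 6 in round 2

Answer: 2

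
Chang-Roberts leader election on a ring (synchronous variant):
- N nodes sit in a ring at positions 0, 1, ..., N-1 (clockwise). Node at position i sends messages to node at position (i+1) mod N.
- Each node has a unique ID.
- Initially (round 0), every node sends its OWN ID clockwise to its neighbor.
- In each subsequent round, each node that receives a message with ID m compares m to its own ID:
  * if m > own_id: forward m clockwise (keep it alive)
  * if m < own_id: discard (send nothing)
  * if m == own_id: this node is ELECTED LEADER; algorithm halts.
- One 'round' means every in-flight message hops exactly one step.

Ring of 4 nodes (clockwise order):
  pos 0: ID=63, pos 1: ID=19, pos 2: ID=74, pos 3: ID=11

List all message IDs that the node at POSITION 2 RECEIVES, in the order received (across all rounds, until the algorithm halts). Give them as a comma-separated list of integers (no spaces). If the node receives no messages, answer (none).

Answer: 19,63,74

Derivation:
Round 1: pos1(id19) recv 63: fwd; pos2(id74) recv 19: drop; pos3(id11) recv 74: fwd; pos0(id63) recv 11: drop
Round 2: pos2(id74) recv 63: drop; pos0(id63) recv 74: fwd
Round 3: pos1(id19) recv 74: fwd
Round 4: pos2(id74) recv 74: ELECTED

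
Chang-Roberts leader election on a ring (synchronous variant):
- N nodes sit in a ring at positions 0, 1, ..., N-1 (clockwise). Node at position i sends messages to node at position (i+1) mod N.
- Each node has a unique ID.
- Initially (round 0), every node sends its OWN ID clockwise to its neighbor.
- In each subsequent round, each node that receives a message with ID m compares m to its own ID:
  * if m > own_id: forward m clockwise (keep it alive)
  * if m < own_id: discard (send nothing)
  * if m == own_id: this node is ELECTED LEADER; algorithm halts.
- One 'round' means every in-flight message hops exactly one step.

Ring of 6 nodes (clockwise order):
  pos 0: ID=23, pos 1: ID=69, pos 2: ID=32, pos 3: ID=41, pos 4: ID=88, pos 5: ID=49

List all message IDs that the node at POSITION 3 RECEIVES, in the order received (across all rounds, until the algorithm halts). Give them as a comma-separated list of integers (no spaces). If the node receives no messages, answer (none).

Round 1: pos1(id69) recv 23: drop; pos2(id32) recv 69: fwd; pos3(id41) recv 32: drop; pos4(id88) recv 41: drop; pos5(id49) recv 88: fwd; pos0(id23) recv 49: fwd
Round 2: pos3(id41) recv 69: fwd; pos0(id23) recv 88: fwd; pos1(id69) recv 49: drop
Round 3: pos4(id88) recv 69: drop; pos1(id69) recv 88: fwd
Round 4: pos2(id32) recv 88: fwd
Round 5: pos3(id41) recv 88: fwd
Round 6: pos4(id88) recv 88: ELECTED

Answer: 32,69,88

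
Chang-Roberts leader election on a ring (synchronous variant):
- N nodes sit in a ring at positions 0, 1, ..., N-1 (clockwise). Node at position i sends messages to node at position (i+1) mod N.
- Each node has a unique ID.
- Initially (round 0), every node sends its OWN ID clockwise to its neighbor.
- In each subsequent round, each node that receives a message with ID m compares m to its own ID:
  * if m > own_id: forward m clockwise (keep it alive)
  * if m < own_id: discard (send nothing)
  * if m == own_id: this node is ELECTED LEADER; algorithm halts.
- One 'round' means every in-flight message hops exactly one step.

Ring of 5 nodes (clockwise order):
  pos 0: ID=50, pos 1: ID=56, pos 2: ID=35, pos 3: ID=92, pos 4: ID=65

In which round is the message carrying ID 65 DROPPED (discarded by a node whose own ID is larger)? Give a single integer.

Round 1: pos1(id56) recv 50: drop; pos2(id35) recv 56: fwd; pos3(id92) recv 35: drop; pos4(id65) recv 92: fwd; pos0(id50) recv 65: fwd
Round 2: pos3(id92) recv 56: drop; pos0(id50) recv 92: fwd; pos1(id56) recv 65: fwd
Round 3: pos1(id56) recv 92: fwd; pos2(id35) recv 65: fwd
Round 4: pos2(id35) recv 92: fwd; pos3(id92) recv 65: drop
Round 5: pos3(id92) recv 92: ELECTED
Message ID 65 originates at pos 4; dropped at pos 3 in round 4

Answer: 4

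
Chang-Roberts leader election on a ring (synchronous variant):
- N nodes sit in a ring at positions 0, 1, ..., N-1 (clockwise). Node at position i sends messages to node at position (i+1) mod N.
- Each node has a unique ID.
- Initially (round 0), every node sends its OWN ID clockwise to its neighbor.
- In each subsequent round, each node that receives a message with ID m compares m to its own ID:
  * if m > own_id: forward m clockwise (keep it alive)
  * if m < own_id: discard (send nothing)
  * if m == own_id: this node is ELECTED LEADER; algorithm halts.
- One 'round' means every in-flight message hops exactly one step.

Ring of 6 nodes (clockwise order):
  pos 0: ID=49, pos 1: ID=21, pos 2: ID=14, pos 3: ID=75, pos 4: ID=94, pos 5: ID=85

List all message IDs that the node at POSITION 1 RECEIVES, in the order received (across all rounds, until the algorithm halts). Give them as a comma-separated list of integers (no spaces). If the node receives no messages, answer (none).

Answer: 49,85,94

Derivation:
Round 1: pos1(id21) recv 49: fwd; pos2(id14) recv 21: fwd; pos3(id75) recv 14: drop; pos4(id94) recv 75: drop; pos5(id85) recv 94: fwd; pos0(id49) recv 85: fwd
Round 2: pos2(id14) recv 49: fwd; pos3(id75) recv 21: drop; pos0(id49) recv 94: fwd; pos1(id21) recv 85: fwd
Round 3: pos3(id75) recv 49: drop; pos1(id21) recv 94: fwd; pos2(id14) recv 85: fwd
Round 4: pos2(id14) recv 94: fwd; pos3(id75) recv 85: fwd
Round 5: pos3(id75) recv 94: fwd; pos4(id94) recv 85: drop
Round 6: pos4(id94) recv 94: ELECTED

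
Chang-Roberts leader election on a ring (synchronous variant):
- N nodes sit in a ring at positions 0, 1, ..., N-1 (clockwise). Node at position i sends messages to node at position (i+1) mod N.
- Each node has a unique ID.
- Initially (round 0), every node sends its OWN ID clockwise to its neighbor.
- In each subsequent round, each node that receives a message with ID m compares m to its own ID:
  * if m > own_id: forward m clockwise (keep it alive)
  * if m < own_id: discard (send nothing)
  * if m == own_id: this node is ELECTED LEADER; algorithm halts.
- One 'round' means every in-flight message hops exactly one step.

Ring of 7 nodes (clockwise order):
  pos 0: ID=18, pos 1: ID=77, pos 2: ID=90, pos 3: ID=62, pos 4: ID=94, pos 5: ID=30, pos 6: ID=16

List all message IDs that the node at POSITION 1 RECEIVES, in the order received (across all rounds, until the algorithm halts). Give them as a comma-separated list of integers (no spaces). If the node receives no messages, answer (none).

Answer: 18,30,94

Derivation:
Round 1: pos1(id77) recv 18: drop; pos2(id90) recv 77: drop; pos3(id62) recv 90: fwd; pos4(id94) recv 62: drop; pos5(id30) recv 94: fwd; pos6(id16) recv 30: fwd; pos0(id18) recv 16: drop
Round 2: pos4(id94) recv 90: drop; pos6(id16) recv 94: fwd; pos0(id18) recv 30: fwd
Round 3: pos0(id18) recv 94: fwd; pos1(id77) recv 30: drop
Round 4: pos1(id77) recv 94: fwd
Round 5: pos2(id90) recv 94: fwd
Round 6: pos3(id62) recv 94: fwd
Round 7: pos4(id94) recv 94: ELECTED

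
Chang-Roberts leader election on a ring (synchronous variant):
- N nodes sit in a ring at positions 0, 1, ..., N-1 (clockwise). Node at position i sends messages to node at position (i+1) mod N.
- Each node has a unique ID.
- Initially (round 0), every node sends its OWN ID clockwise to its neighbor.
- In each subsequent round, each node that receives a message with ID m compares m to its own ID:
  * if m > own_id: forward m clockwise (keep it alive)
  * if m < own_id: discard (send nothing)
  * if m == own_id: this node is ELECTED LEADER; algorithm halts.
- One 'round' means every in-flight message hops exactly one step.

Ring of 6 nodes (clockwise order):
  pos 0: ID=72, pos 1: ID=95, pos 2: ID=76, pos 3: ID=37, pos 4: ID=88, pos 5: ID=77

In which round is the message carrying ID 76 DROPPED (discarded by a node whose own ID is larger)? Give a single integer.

Answer: 2

Derivation:
Round 1: pos1(id95) recv 72: drop; pos2(id76) recv 95: fwd; pos3(id37) recv 76: fwd; pos4(id88) recv 37: drop; pos5(id77) recv 88: fwd; pos0(id72) recv 77: fwd
Round 2: pos3(id37) recv 95: fwd; pos4(id88) recv 76: drop; pos0(id72) recv 88: fwd; pos1(id95) recv 77: drop
Round 3: pos4(id88) recv 95: fwd; pos1(id95) recv 88: drop
Round 4: pos5(id77) recv 95: fwd
Round 5: pos0(id72) recv 95: fwd
Round 6: pos1(id95) recv 95: ELECTED
Message ID 76 originates at pos 2; dropped at pos 4 in round 2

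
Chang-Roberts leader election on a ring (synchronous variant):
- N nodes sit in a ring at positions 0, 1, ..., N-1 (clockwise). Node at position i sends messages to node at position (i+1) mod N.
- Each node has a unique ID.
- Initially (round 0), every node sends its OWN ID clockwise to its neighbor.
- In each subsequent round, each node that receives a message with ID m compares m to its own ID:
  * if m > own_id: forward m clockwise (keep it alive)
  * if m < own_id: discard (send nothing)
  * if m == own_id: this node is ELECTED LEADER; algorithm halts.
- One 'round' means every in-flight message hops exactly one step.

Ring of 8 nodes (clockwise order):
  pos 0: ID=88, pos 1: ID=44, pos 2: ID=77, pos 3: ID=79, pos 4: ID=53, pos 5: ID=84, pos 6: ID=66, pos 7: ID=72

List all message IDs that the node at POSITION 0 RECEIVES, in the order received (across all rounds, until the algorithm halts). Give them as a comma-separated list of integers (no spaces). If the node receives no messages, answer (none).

Round 1: pos1(id44) recv 88: fwd; pos2(id77) recv 44: drop; pos3(id79) recv 77: drop; pos4(id53) recv 79: fwd; pos5(id84) recv 53: drop; pos6(id66) recv 84: fwd; pos7(id72) recv 66: drop; pos0(id88) recv 72: drop
Round 2: pos2(id77) recv 88: fwd; pos5(id84) recv 79: drop; pos7(id72) recv 84: fwd
Round 3: pos3(id79) recv 88: fwd; pos0(id88) recv 84: drop
Round 4: pos4(id53) recv 88: fwd
Round 5: pos5(id84) recv 88: fwd
Round 6: pos6(id66) recv 88: fwd
Round 7: pos7(id72) recv 88: fwd
Round 8: pos0(id88) recv 88: ELECTED

Answer: 72,84,88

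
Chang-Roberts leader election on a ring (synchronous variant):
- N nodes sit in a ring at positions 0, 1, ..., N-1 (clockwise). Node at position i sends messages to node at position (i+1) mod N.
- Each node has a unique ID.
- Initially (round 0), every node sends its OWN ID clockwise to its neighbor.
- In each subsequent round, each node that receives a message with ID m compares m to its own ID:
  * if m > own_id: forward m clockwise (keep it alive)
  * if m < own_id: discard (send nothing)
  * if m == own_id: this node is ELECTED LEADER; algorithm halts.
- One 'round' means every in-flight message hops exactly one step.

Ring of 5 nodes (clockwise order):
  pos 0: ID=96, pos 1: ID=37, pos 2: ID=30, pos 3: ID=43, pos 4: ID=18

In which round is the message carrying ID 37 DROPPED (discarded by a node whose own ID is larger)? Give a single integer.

Answer: 2

Derivation:
Round 1: pos1(id37) recv 96: fwd; pos2(id30) recv 37: fwd; pos3(id43) recv 30: drop; pos4(id18) recv 43: fwd; pos0(id96) recv 18: drop
Round 2: pos2(id30) recv 96: fwd; pos3(id43) recv 37: drop; pos0(id96) recv 43: drop
Round 3: pos3(id43) recv 96: fwd
Round 4: pos4(id18) recv 96: fwd
Round 5: pos0(id96) recv 96: ELECTED
Message ID 37 originates at pos 1; dropped at pos 3 in round 2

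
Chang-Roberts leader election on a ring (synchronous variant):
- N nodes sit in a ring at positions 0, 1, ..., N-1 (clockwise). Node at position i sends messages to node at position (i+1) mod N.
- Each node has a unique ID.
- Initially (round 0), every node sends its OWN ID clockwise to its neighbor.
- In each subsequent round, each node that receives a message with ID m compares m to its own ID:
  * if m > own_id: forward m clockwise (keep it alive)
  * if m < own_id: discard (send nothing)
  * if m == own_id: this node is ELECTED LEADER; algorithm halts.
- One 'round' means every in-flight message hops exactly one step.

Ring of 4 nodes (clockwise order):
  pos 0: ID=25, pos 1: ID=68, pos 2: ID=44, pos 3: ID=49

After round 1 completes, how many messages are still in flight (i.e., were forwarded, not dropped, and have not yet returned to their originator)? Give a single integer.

Answer: 2

Derivation:
Round 1: pos1(id68) recv 25: drop; pos2(id44) recv 68: fwd; pos3(id49) recv 44: drop; pos0(id25) recv 49: fwd
After round 1: 2 messages still in flight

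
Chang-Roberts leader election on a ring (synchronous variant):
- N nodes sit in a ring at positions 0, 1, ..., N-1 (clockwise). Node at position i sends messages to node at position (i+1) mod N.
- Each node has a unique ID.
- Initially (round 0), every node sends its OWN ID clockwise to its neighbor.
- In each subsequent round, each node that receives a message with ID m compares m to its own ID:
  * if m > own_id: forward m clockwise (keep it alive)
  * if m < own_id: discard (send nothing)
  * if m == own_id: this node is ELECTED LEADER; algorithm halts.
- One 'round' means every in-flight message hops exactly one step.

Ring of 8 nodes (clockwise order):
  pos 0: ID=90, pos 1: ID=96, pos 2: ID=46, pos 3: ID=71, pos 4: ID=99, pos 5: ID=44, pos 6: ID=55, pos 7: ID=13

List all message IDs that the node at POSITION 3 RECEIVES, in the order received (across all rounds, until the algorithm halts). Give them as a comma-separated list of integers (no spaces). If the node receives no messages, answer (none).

Round 1: pos1(id96) recv 90: drop; pos2(id46) recv 96: fwd; pos3(id71) recv 46: drop; pos4(id99) recv 71: drop; pos5(id44) recv 99: fwd; pos6(id55) recv 44: drop; pos7(id13) recv 55: fwd; pos0(id90) recv 13: drop
Round 2: pos3(id71) recv 96: fwd; pos6(id55) recv 99: fwd; pos0(id90) recv 55: drop
Round 3: pos4(id99) recv 96: drop; pos7(id13) recv 99: fwd
Round 4: pos0(id90) recv 99: fwd
Round 5: pos1(id96) recv 99: fwd
Round 6: pos2(id46) recv 99: fwd
Round 7: pos3(id71) recv 99: fwd
Round 8: pos4(id99) recv 99: ELECTED

Answer: 46,96,99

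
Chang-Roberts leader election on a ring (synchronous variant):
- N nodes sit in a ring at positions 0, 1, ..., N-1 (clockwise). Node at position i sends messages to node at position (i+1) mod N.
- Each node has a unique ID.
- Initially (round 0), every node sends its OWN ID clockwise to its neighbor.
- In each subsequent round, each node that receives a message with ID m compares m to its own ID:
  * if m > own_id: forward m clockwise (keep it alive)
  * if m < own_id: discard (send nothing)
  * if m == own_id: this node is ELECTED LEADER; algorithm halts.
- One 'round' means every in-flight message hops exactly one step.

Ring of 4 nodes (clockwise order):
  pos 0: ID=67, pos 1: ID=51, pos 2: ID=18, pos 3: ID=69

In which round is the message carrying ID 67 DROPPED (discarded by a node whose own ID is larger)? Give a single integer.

Answer: 3

Derivation:
Round 1: pos1(id51) recv 67: fwd; pos2(id18) recv 51: fwd; pos3(id69) recv 18: drop; pos0(id67) recv 69: fwd
Round 2: pos2(id18) recv 67: fwd; pos3(id69) recv 51: drop; pos1(id51) recv 69: fwd
Round 3: pos3(id69) recv 67: drop; pos2(id18) recv 69: fwd
Round 4: pos3(id69) recv 69: ELECTED
Message ID 67 originates at pos 0; dropped at pos 3 in round 3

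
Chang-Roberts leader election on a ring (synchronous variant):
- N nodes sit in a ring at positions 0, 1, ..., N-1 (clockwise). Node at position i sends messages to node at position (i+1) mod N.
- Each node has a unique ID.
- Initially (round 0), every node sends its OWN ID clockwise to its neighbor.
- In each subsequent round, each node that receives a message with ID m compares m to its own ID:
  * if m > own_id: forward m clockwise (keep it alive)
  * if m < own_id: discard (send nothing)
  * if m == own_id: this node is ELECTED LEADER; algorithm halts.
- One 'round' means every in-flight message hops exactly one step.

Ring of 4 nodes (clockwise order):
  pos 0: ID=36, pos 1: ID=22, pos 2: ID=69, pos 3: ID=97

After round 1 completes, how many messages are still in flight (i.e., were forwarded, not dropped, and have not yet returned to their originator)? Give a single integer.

Round 1: pos1(id22) recv 36: fwd; pos2(id69) recv 22: drop; pos3(id97) recv 69: drop; pos0(id36) recv 97: fwd
After round 1: 2 messages still in flight

Answer: 2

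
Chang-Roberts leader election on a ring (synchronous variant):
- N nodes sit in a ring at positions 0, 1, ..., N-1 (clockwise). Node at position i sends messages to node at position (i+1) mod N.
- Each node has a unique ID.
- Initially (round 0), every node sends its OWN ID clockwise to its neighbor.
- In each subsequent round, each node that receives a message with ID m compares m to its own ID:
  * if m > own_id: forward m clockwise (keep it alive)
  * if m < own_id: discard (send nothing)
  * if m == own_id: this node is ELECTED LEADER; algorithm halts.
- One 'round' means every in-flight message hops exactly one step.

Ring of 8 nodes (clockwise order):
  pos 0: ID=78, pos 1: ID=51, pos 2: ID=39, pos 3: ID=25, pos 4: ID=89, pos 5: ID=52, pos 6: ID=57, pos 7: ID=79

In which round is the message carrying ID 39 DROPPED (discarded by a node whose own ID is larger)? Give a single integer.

Answer: 2

Derivation:
Round 1: pos1(id51) recv 78: fwd; pos2(id39) recv 51: fwd; pos3(id25) recv 39: fwd; pos4(id89) recv 25: drop; pos5(id52) recv 89: fwd; pos6(id57) recv 52: drop; pos7(id79) recv 57: drop; pos0(id78) recv 79: fwd
Round 2: pos2(id39) recv 78: fwd; pos3(id25) recv 51: fwd; pos4(id89) recv 39: drop; pos6(id57) recv 89: fwd; pos1(id51) recv 79: fwd
Round 3: pos3(id25) recv 78: fwd; pos4(id89) recv 51: drop; pos7(id79) recv 89: fwd; pos2(id39) recv 79: fwd
Round 4: pos4(id89) recv 78: drop; pos0(id78) recv 89: fwd; pos3(id25) recv 79: fwd
Round 5: pos1(id51) recv 89: fwd; pos4(id89) recv 79: drop
Round 6: pos2(id39) recv 89: fwd
Round 7: pos3(id25) recv 89: fwd
Round 8: pos4(id89) recv 89: ELECTED
Message ID 39 originates at pos 2; dropped at pos 4 in round 2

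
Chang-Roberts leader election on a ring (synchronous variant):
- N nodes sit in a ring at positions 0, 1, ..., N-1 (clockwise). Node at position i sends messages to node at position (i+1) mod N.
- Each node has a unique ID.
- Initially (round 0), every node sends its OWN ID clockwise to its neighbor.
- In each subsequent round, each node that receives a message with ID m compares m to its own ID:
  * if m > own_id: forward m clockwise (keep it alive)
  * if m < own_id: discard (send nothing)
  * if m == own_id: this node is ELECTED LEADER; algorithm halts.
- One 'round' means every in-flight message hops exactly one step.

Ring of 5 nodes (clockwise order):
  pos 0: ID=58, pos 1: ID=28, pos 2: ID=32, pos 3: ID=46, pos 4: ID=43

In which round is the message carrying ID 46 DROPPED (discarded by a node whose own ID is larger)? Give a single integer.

Round 1: pos1(id28) recv 58: fwd; pos2(id32) recv 28: drop; pos3(id46) recv 32: drop; pos4(id43) recv 46: fwd; pos0(id58) recv 43: drop
Round 2: pos2(id32) recv 58: fwd; pos0(id58) recv 46: drop
Round 3: pos3(id46) recv 58: fwd
Round 4: pos4(id43) recv 58: fwd
Round 5: pos0(id58) recv 58: ELECTED
Message ID 46 originates at pos 3; dropped at pos 0 in round 2

Answer: 2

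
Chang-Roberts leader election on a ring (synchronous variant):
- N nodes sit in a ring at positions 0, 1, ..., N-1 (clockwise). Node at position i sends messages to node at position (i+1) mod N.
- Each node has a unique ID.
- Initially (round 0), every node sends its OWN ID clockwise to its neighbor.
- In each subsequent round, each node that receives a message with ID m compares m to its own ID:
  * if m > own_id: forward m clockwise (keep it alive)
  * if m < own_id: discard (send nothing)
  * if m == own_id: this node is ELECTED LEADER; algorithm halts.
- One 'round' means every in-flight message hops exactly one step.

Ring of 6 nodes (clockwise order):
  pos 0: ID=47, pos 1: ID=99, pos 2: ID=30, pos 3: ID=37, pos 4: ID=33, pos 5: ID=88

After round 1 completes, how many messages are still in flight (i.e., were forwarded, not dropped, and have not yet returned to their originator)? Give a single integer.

Answer: 3

Derivation:
Round 1: pos1(id99) recv 47: drop; pos2(id30) recv 99: fwd; pos3(id37) recv 30: drop; pos4(id33) recv 37: fwd; pos5(id88) recv 33: drop; pos0(id47) recv 88: fwd
After round 1: 3 messages still in flight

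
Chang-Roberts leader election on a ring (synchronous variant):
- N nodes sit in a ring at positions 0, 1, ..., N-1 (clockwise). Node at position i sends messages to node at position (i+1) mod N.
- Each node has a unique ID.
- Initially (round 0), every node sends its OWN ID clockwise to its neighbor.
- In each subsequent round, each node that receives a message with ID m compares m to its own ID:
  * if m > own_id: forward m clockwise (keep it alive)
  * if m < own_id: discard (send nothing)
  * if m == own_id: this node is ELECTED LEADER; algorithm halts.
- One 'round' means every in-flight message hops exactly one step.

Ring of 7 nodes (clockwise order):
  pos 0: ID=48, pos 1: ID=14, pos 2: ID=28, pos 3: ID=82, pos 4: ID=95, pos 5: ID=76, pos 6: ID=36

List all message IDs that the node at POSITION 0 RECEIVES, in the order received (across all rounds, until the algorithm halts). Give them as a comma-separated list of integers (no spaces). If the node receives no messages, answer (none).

Answer: 36,76,95

Derivation:
Round 1: pos1(id14) recv 48: fwd; pos2(id28) recv 14: drop; pos3(id82) recv 28: drop; pos4(id95) recv 82: drop; pos5(id76) recv 95: fwd; pos6(id36) recv 76: fwd; pos0(id48) recv 36: drop
Round 2: pos2(id28) recv 48: fwd; pos6(id36) recv 95: fwd; pos0(id48) recv 76: fwd
Round 3: pos3(id82) recv 48: drop; pos0(id48) recv 95: fwd; pos1(id14) recv 76: fwd
Round 4: pos1(id14) recv 95: fwd; pos2(id28) recv 76: fwd
Round 5: pos2(id28) recv 95: fwd; pos3(id82) recv 76: drop
Round 6: pos3(id82) recv 95: fwd
Round 7: pos4(id95) recv 95: ELECTED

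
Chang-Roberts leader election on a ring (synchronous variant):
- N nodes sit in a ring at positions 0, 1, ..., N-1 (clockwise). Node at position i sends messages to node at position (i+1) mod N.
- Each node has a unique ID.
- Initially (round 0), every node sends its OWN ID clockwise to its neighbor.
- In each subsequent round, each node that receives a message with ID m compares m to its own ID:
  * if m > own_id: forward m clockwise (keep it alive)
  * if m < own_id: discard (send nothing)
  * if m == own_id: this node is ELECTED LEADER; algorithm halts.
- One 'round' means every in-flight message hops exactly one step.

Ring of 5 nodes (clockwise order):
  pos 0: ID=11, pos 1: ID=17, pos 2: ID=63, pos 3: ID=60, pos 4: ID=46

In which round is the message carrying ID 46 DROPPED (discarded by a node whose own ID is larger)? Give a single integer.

Answer: 3

Derivation:
Round 1: pos1(id17) recv 11: drop; pos2(id63) recv 17: drop; pos3(id60) recv 63: fwd; pos4(id46) recv 60: fwd; pos0(id11) recv 46: fwd
Round 2: pos4(id46) recv 63: fwd; pos0(id11) recv 60: fwd; pos1(id17) recv 46: fwd
Round 3: pos0(id11) recv 63: fwd; pos1(id17) recv 60: fwd; pos2(id63) recv 46: drop
Round 4: pos1(id17) recv 63: fwd; pos2(id63) recv 60: drop
Round 5: pos2(id63) recv 63: ELECTED
Message ID 46 originates at pos 4; dropped at pos 2 in round 3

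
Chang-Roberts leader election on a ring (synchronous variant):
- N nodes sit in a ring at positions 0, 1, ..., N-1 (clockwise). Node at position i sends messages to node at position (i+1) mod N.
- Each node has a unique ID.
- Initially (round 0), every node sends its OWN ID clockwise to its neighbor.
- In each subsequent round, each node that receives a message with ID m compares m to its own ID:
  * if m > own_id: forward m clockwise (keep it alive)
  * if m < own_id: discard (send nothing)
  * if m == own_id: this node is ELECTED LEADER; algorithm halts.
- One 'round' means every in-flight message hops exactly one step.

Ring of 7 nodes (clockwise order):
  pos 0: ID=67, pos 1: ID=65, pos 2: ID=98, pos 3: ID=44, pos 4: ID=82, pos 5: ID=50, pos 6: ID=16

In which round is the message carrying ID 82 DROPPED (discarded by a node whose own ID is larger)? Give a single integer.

Answer: 5

Derivation:
Round 1: pos1(id65) recv 67: fwd; pos2(id98) recv 65: drop; pos3(id44) recv 98: fwd; pos4(id82) recv 44: drop; pos5(id50) recv 82: fwd; pos6(id16) recv 50: fwd; pos0(id67) recv 16: drop
Round 2: pos2(id98) recv 67: drop; pos4(id82) recv 98: fwd; pos6(id16) recv 82: fwd; pos0(id67) recv 50: drop
Round 3: pos5(id50) recv 98: fwd; pos0(id67) recv 82: fwd
Round 4: pos6(id16) recv 98: fwd; pos1(id65) recv 82: fwd
Round 5: pos0(id67) recv 98: fwd; pos2(id98) recv 82: drop
Round 6: pos1(id65) recv 98: fwd
Round 7: pos2(id98) recv 98: ELECTED
Message ID 82 originates at pos 4; dropped at pos 2 in round 5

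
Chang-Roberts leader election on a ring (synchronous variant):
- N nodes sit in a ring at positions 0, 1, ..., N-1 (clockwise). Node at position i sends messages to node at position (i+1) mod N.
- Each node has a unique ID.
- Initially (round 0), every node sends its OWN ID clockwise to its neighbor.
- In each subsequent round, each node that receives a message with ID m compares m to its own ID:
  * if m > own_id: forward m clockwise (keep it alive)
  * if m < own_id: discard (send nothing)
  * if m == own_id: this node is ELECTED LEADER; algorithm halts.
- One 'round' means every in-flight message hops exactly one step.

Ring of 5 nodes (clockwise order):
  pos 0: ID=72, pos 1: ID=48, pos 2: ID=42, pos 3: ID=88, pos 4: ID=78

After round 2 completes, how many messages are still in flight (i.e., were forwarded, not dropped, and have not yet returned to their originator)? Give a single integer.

Answer: 3

Derivation:
Round 1: pos1(id48) recv 72: fwd; pos2(id42) recv 48: fwd; pos3(id88) recv 42: drop; pos4(id78) recv 88: fwd; pos0(id72) recv 78: fwd
Round 2: pos2(id42) recv 72: fwd; pos3(id88) recv 48: drop; pos0(id72) recv 88: fwd; pos1(id48) recv 78: fwd
After round 2: 3 messages still in flight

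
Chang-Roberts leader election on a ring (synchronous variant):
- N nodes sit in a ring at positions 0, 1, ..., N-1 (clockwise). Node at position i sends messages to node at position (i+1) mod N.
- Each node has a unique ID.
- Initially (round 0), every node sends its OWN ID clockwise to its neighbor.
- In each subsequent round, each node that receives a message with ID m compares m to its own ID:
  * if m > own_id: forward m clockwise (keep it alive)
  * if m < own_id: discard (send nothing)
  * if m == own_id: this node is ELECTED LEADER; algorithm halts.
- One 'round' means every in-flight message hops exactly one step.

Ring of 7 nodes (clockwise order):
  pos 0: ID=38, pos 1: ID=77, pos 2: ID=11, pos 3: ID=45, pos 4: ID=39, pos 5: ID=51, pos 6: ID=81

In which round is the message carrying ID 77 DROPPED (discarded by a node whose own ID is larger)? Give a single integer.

Round 1: pos1(id77) recv 38: drop; pos2(id11) recv 77: fwd; pos3(id45) recv 11: drop; pos4(id39) recv 45: fwd; pos5(id51) recv 39: drop; pos6(id81) recv 51: drop; pos0(id38) recv 81: fwd
Round 2: pos3(id45) recv 77: fwd; pos5(id51) recv 45: drop; pos1(id77) recv 81: fwd
Round 3: pos4(id39) recv 77: fwd; pos2(id11) recv 81: fwd
Round 4: pos5(id51) recv 77: fwd; pos3(id45) recv 81: fwd
Round 5: pos6(id81) recv 77: drop; pos4(id39) recv 81: fwd
Round 6: pos5(id51) recv 81: fwd
Round 7: pos6(id81) recv 81: ELECTED
Message ID 77 originates at pos 1; dropped at pos 6 in round 5

Answer: 5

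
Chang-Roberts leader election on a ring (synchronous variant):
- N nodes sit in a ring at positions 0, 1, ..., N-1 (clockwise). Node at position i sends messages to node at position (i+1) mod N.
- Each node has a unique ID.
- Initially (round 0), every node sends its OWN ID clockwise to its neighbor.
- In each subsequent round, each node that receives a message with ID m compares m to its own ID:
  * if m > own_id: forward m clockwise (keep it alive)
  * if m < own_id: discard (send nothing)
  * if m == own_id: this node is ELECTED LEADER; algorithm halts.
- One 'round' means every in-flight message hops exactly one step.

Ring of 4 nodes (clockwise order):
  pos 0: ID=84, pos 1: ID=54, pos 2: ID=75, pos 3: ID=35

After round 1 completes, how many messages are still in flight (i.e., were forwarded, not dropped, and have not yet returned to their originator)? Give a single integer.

Answer: 2

Derivation:
Round 1: pos1(id54) recv 84: fwd; pos2(id75) recv 54: drop; pos3(id35) recv 75: fwd; pos0(id84) recv 35: drop
After round 1: 2 messages still in flight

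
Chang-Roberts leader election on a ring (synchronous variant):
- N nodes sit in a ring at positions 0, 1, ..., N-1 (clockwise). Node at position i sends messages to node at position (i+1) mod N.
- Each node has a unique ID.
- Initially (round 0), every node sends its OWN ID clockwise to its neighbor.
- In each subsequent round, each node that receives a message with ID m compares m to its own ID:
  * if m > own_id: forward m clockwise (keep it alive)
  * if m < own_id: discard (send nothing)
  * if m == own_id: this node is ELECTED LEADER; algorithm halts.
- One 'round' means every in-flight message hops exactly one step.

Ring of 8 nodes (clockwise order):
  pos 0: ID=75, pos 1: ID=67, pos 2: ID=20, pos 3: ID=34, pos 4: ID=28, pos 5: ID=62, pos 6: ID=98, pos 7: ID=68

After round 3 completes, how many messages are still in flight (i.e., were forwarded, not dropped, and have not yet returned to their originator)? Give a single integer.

Round 1: pos1(id67) recv 75: fwd; pos2(id20) recv 67: fwd; pos3(id34) recv 20: drop; pos4(id28) recv 34: fwd; pos5(id62) recv 28: drop; pos6(id98) recv 62: drop; pos7(id68) recv 98: fwd; pos0(id75) recv 68: drop
Round 2: pos2(id20) recv 75: fwd; pos3(id34) recv 67: fwd; pos5(id62) recv 34: drop; pos0(id75) recv 98: fwd
Round 3: pos3(id34) recv 75: fwd; pos4(id28) recv 67: fwd; pos1(id67) recv 98: fwd
After round 3: 3 messages still in flight

Answer: 3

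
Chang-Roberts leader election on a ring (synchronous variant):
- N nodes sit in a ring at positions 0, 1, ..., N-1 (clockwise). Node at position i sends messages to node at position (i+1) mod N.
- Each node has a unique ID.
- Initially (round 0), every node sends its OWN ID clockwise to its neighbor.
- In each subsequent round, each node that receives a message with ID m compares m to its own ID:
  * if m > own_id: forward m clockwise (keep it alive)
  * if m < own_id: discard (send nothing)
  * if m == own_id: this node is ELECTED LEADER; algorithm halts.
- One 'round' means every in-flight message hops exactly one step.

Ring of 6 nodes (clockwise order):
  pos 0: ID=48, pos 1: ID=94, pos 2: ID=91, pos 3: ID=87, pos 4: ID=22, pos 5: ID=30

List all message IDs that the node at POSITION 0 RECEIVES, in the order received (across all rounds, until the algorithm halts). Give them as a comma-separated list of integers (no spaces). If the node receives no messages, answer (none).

Answer: 30,87,91,94

Derivation:
Round 1: pos1(id94) recv 48: drop; pos2(id91) recv 94: fwd; pos3(id87) recv 91: fwd; pos4(id22) recv 87: fwd; pos5(id30) recv 22: drop; pos0(id48) recv 30: drop
Round 2: pos3(id87) recv 94: fwd; pos4(id22) recv 91: fwd; pos5(id30) recv 87: fwd
Round 3: pos4(id22) recv 94: fwd; pos5(id30) recv 91: fwd; pos0(id48) recv 87: fwd
Round 4: pos5(id30) recv 94: fwd; pos0(id48) recv 91: fwd; pos1(id94) recv 87: drop
Round 5: pos0(id48) recv 94: fwd; pos1(id94) recv 91: drop
Round 6: pos1(id94) recv 94: ELECTED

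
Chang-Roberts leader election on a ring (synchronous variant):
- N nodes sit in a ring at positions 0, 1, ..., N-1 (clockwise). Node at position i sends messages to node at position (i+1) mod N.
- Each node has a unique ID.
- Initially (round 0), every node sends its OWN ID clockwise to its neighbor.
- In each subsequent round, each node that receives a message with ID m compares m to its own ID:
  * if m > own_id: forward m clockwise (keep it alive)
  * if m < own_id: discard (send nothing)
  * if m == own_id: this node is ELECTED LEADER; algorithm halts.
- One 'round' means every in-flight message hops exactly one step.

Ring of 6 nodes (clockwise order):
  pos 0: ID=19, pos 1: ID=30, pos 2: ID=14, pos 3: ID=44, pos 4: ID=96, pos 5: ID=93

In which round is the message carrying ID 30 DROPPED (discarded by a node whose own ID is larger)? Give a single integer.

Round 1: pos1(id30) recv 19: drop; pos2(id14) recv 30: fwd; pos3(id44) recv 14: drop; pos4(id96) recv 44: drop; pos5(id93) recv 96: fwd; pos0(id19) recv 93: fwd
Round 2: pos3(id44) recv 30: drop; pos0(id19) recv 96: fwd; pos1(id30) recv 93: fwd
Round 3: pos1(id30) recv 96: fwd; pos2(id14) recv 93: fwd
Round 4: pos2(id14) recv 96: fwd; pos3(id44) recv 93: fwd
Round 5: pos3(id44) recv 96: fwd; pos4(id96) recv 93: drop
Round 6: pos4(id96) recv 96: ELECTED
Message ID 30 originates at pos 1; dropped at pos 3 in round 2

Answer: 2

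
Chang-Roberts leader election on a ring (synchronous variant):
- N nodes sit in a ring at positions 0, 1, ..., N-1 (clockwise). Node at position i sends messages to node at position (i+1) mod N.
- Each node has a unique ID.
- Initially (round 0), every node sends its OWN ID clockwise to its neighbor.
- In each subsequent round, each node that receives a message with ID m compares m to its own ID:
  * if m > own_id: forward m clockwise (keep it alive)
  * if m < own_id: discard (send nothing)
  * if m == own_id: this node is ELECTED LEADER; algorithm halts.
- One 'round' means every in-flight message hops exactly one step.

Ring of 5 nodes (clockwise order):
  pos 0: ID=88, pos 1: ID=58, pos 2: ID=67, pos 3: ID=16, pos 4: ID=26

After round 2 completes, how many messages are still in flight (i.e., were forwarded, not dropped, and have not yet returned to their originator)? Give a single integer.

Round 1: pos1(id58) recv 88: fwd; pos2(id67) recv 58: drop; pos3(id16) recv 67: fwd; pos4(id26) recv 16: drop; pos0(id88) recv 26: drop
Round 2: pos2(id67) recv 88: fwd; pos4(id26) recv 67: fwd
After round 2: 2 messages still in flight

Answer: 2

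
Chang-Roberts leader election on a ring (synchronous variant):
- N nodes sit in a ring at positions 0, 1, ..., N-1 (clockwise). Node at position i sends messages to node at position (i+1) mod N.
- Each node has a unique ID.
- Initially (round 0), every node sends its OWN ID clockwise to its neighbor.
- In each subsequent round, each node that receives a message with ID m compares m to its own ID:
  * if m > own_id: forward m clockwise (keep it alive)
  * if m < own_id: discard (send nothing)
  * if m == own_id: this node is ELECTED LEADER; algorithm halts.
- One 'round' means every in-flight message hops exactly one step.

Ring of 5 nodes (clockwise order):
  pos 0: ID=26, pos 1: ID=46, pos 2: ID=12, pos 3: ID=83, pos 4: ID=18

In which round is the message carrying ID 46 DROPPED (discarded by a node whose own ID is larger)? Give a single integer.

Round 1: pos1(id46) recv 26: drop; pos2(id12) recv 46: fwd; pos3(id83) recv 12: drop; pos4(id18) recv 83: fwd; pos0(id26) recv 18: drop
Round 2: pos3(id83) recv 46: drop; pos0(id26) recv 83: fwd
Round 3: pos1(id46) recv 83: fwd
Round 4: pos2(id12) recv 83: fwd
Round 5: pos3(id83) recv 83: ELECTED
Message ID 46 originates at pos 1; dropped at pos 3 in round 2

Answer: 2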